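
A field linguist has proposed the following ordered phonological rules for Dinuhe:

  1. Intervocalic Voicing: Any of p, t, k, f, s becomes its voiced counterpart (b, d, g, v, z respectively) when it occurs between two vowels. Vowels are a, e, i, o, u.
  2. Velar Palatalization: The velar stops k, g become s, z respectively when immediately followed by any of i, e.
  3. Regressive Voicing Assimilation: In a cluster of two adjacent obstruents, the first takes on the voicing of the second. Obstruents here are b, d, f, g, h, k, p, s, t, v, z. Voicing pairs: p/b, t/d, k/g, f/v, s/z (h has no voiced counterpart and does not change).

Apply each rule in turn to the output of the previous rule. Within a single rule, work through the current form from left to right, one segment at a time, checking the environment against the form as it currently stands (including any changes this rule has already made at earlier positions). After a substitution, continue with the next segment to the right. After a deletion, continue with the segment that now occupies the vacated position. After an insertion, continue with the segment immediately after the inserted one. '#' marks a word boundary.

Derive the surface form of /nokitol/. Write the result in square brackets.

1 Intervocalic Voicing: [nokitol] → [nogidol]
2 Velar Palatalization: [nogidol] → [nozidol]
3 Regressive Voicing Assimilation: no change — [nozidol]

[nozidol]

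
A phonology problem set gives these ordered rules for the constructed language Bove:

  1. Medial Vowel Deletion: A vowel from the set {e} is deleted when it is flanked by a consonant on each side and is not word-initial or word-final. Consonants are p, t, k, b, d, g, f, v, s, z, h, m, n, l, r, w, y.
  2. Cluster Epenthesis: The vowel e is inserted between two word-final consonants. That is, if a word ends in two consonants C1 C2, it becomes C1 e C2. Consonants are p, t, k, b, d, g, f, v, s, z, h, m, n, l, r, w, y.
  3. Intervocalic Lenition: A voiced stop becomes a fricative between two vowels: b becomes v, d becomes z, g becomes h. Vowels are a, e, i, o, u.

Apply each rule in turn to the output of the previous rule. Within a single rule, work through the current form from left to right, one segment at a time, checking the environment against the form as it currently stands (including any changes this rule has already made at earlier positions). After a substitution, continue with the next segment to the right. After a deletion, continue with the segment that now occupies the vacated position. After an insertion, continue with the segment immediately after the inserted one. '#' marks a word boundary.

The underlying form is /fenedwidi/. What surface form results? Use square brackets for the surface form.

[fndwizi]

1 Medial Vowel Deletion: [fenedwidi] → [fndwidi]
2 Cluster Epenthesis: no change — [fndwidi]
3 Intervocalic Lenition: [fndwidi] → [fndwizi]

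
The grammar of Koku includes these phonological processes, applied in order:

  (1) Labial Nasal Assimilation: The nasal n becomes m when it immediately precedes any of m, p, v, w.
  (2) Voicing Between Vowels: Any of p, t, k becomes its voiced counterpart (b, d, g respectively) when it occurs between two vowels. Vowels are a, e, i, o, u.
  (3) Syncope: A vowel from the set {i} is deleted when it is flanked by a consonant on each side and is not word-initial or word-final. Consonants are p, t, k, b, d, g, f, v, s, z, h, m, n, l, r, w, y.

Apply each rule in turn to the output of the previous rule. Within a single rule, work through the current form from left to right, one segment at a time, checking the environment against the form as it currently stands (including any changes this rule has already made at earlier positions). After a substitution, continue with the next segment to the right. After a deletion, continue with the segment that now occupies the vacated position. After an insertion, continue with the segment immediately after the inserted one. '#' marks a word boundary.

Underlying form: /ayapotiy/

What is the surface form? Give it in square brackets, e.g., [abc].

[ayabody]

(1) Labial Nasal Assimilation: no change — [ayapotiy]
(2) Voicing Between Vowels: [ayapotiy] → [ayabodiy]
(3) Syncope: [ayabodiy] → [ayabody]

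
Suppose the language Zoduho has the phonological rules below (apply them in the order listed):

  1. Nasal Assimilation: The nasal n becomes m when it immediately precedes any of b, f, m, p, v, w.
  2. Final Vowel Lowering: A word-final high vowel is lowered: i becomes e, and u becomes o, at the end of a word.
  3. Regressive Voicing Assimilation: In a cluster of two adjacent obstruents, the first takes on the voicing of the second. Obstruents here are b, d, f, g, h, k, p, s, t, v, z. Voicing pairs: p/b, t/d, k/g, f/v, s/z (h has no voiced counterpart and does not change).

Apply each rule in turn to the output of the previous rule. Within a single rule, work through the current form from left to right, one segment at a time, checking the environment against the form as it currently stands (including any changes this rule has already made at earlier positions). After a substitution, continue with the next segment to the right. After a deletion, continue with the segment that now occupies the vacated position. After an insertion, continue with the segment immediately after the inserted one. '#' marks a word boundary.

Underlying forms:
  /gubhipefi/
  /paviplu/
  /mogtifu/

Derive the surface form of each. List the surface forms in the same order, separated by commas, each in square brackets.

/gubhipefi/:
  1 Nasal Assimilation: no change — [gubhipefi]
  2 Final Vowel Lowering: [gubhipefi] → [gubhipefe]
  3 Regressive Voicing Assimilation: [gubhipefe] → [guphipefe]
/paviplu/:
  1 Nasal Assimilation: no change — [paviplu]
  2 Final Vowel Lowering: [paviplu] → [paviplo]
  3 Regressive Voicing Assimilation: no change — [paviplo]
/mogtifu/:
  1 Nasal Assimilation: no change — [mogtifu]
  2 Final Vowel Lowering: [mogtifu] → [mogtifo]
  3 Regressive Voicing Assimilation: [mogtifo] → [moktifo]

[guphipefe], [paviplo], [moktifo]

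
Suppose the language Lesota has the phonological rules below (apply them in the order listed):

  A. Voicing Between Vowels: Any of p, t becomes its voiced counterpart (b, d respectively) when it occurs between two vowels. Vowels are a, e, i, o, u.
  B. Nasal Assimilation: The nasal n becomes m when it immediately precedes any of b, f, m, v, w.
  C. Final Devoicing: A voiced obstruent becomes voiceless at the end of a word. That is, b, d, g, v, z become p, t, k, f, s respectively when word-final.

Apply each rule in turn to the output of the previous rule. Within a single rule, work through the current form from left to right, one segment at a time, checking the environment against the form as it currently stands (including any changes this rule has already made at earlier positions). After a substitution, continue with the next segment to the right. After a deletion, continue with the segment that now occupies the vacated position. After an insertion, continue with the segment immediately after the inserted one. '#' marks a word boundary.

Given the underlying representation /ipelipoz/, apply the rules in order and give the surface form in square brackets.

[ibelibos]

A Voicing Between Vowels: [ipelipoz] → [ibeliboz]
B Nasal Assimilation: no change — [ibeliboz]
C Final Devoicing: [ibeliboz] → [ibelibos]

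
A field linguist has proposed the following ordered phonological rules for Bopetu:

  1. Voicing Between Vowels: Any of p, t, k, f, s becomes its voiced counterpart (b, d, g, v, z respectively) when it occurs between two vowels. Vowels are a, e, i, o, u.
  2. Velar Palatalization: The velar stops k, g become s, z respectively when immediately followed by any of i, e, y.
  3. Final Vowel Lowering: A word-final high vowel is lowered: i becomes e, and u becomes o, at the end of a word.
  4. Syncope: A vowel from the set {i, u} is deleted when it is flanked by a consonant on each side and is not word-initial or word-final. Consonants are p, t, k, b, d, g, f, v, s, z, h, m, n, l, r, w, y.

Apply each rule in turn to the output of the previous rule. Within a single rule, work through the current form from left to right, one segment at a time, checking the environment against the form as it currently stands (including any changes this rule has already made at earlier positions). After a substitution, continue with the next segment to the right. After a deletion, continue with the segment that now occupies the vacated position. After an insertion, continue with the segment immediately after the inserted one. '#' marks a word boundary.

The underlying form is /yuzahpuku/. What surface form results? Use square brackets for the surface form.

1 Voicing Between Vowels: [yuzahpuku] → [yuzahpugu]
2 Velar Palatalization: no change — [yuzahpugu]
3 Final Vowel Lowering: [yuzahpugu] → [yuzahpugo]
4 Syncope: [yuzahpugo] → [yzahpgo]

[yzahpgo]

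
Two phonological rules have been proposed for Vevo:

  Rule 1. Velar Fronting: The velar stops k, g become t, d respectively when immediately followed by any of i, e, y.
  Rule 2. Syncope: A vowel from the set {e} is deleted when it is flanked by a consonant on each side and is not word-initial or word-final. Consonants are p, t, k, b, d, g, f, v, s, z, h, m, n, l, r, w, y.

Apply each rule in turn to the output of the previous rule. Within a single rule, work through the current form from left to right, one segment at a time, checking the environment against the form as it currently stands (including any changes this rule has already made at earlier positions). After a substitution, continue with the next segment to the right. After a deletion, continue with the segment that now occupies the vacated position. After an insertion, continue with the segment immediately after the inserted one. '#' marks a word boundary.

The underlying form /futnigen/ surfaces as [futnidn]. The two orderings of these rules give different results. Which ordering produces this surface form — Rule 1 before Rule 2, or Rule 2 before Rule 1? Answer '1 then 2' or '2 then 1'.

Order 1 then 2:
  1 Velar Fronting: [futnigen] → [futniden]
  2 Syncope: [futniden] → [futnidn]
  result: [futnidn]
Order 2 then 1:
  2 Syncope: [futnigen] → [futnign]
  1 Velar Fronting: no change — [futnign]
  result: [futnign]

1 then 2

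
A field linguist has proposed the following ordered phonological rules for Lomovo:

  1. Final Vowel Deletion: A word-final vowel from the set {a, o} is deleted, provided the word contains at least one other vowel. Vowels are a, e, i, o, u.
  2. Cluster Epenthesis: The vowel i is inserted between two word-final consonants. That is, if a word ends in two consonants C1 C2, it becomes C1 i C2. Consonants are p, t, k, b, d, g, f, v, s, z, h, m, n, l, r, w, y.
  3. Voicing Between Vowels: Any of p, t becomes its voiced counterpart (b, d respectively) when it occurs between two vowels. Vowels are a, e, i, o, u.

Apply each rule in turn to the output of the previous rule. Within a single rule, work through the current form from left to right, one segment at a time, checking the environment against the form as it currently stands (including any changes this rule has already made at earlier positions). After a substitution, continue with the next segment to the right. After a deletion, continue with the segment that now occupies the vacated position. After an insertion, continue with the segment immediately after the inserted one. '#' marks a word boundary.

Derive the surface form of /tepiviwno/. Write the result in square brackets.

[tebiviwin]

1 Final Vowel Deletion: [tepiviwno] → [tepiviwn]
2 Cluster Epenthesis: [tepiviwn] → [tepiviwin]
3 Voicing Between Vowels: [tepiviwin] → [tebiviwin]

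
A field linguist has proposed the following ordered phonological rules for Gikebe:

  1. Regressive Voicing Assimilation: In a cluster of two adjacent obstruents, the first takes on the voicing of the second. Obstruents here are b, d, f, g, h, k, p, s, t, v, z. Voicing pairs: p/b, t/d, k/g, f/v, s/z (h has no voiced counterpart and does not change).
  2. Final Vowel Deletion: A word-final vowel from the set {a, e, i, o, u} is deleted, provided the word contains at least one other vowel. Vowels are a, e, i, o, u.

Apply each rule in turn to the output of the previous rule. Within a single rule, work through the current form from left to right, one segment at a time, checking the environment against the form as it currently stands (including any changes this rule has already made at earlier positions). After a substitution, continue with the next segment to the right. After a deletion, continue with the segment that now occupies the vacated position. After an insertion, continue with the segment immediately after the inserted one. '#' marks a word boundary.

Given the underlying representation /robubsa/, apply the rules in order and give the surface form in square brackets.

[robups]

1 Regressive Voicing Assimilation: [robubsa] → [robupsa]
2 Final Vowel Deletion: [robupsa] → [robups]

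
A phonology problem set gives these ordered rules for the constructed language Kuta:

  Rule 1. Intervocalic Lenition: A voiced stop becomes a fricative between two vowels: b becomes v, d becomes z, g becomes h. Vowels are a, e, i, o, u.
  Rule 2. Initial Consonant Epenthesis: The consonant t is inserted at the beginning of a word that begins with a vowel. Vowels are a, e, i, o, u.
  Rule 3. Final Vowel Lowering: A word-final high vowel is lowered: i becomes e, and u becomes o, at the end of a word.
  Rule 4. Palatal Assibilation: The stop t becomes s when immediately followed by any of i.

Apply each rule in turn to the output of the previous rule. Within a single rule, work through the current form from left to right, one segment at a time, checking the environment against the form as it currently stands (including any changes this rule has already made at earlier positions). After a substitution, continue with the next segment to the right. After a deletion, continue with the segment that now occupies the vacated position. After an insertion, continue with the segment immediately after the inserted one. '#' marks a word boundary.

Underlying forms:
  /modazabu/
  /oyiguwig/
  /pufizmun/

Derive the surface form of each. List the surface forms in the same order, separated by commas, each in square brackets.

[mozazavo], [toyihuwig], [pufizmun]

/modazabu/:
  Rule 1 Intervocalic Lenition: [modazabu] → [mozazavu]
  Rule 2 Initial Consonant Epenthesis: no change — [mozazavu]
  Rule 3 Final Vowel Lowering: [mozazavu] → [mozazavo]
  Rule 4 Palatal Assibilation: no change — [mozazavo]
/oyiguwig/:
  Rule 1 Intervocalic Lenition: [oyiguwig] → [oyihuwig]
  Rule 2 Initial Consonant Epenthesis: [oyihuwig] → [toyihuwig]
  Rule 3 Final Vowel Lowering: no change — [toyihuwig]
  Rule 4 Palatal Assibilation: no change — [toyihuwig]
/pufizmun/:
  Rule 1 Intervocalic Lenition: no change — [pufizmun]
  Rule 2 Initial Consonant Epenthesis: no change — [pufizmun]
  Rule 3 Final Vowel Lowering: no change — [pufizmun]
  Rule 4 Palatal Assibilation: no change — [pufizmun]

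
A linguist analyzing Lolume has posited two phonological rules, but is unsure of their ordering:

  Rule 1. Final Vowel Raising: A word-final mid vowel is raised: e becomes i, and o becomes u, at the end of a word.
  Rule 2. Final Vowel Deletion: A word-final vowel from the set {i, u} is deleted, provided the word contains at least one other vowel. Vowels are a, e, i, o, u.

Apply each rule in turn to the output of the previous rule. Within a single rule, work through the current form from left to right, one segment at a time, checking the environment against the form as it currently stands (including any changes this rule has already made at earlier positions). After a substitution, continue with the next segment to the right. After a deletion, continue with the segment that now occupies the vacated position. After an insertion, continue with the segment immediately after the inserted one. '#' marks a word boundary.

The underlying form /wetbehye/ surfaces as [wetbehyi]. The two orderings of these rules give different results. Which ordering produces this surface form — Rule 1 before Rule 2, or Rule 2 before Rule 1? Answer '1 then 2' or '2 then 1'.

2 then 1

Order 1 then 2:
  1 Final Vowel Raising: [wetbehye] → [wetbehyi]
  2 Final Vowel Deletion: [wetbehyi] → [wetbehy]
  result: [wetbehy]
Order 2 then 1:
  2 Final Vowel Deletion: no change — [wetbehye]
  1 Final Vowel Raising: [wetbehye] → [wetbehyi]
  result: [wetbehyi]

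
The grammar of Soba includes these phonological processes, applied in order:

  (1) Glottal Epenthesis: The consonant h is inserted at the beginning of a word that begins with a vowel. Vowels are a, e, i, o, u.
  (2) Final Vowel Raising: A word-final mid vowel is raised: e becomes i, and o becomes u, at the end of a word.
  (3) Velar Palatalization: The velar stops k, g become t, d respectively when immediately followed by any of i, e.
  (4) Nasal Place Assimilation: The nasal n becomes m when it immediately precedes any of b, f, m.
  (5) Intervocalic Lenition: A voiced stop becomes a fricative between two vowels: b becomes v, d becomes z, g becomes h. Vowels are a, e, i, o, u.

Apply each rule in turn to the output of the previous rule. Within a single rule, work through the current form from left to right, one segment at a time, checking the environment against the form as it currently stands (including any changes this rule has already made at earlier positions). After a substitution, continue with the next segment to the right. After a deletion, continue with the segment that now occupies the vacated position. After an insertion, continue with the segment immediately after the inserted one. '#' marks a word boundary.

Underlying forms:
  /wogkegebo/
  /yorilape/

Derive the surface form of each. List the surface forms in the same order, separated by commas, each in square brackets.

/wogkegebo/:
  (1) Glottal Epenthesis: no change — [wogkegebo]
  (2) Final Vowel Raising: [wogkegebo] → [wogkegebu]
  (3) Velar Palatalization: [wogkegebu] → [wogtedebu]
  (4) Nasal Place Assimilation: no change — [wogtedebu]
  (5) Intervocalic Lenition: [wogtedebu] → [wogtezevu]
/yorilape/:
  (1) Glottal Epenthesis: no change — [yorilape]
  (2) Final Vowel Raising: [yorilape] → [yorilapi]
  (3) Velar Palatalization: no change — [yorilapi]
  (4) Nasal Place Assimilation: no change — [yorilapi]
  (5) Intervocalic Lenition: no change — [yorilapi]

[wogtezevu], [yorilapi]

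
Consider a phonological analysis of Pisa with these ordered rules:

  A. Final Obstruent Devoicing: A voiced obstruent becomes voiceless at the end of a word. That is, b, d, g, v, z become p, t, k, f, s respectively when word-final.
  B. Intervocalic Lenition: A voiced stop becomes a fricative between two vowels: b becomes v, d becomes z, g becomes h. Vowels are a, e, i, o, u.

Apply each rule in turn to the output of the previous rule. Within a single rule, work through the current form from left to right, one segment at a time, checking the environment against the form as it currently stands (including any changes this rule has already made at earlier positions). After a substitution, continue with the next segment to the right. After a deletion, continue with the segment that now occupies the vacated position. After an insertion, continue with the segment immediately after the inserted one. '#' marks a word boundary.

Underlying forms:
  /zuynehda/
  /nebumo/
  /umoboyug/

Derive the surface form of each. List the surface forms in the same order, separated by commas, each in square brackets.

[zuynehda], [nevumo], [umovoyuk]

/zuynehda/:
  A Final Obstruent Devoicing: no change — [zuynehda]
  B Intervocalic Lenition: no change — [zuynehda]
/nebumo/:
  A Final Obstruent Devoicing: no change — [nebumo]
  B Intervocalic Lenition: [nebumo] → [nevumo]
/umoboyug/:
  A Final Obstruent Devoicing: [umoboyug] → [umoboyuk]
  B Intervocalic Lenition: [umoboyuk] → [umovoyuk]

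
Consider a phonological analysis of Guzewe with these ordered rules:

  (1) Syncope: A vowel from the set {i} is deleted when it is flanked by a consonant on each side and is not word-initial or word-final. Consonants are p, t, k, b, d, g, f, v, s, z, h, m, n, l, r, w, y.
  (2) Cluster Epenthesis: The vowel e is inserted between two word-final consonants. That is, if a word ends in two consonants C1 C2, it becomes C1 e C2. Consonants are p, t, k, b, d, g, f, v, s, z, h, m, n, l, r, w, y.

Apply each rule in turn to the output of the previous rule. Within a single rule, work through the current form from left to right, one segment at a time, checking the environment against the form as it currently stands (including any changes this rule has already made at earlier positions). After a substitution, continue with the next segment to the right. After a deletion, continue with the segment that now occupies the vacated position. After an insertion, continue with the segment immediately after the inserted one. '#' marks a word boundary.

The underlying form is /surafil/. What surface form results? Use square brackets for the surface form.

(1) Syncope: [surafil] → [surafl]
(2) Cluster Epenthesis: [surafl] → [surafel]

[surafel]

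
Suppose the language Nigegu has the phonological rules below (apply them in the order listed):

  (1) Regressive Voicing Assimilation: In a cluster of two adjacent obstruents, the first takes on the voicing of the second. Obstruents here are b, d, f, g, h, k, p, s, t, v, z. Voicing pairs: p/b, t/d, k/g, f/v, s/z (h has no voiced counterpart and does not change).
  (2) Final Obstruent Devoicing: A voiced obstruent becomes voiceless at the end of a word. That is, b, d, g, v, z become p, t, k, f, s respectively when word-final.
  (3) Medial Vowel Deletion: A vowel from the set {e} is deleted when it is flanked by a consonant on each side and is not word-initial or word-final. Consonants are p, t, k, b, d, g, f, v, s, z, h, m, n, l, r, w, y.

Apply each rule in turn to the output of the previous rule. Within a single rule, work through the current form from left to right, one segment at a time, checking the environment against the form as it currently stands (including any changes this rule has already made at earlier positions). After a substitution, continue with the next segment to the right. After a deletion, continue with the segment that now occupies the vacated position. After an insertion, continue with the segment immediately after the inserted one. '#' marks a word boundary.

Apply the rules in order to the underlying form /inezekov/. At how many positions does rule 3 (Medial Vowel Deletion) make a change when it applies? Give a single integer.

(1) Regressive Voicing Assimilation: no change — [inezekov]
(2) Final Obstruent Devoicing: [inezekov] → [inezekof]
(3) Medial Vowel Deletion: [inezekof] → [inzkof]
Rule 3 changed 2 position(s).

2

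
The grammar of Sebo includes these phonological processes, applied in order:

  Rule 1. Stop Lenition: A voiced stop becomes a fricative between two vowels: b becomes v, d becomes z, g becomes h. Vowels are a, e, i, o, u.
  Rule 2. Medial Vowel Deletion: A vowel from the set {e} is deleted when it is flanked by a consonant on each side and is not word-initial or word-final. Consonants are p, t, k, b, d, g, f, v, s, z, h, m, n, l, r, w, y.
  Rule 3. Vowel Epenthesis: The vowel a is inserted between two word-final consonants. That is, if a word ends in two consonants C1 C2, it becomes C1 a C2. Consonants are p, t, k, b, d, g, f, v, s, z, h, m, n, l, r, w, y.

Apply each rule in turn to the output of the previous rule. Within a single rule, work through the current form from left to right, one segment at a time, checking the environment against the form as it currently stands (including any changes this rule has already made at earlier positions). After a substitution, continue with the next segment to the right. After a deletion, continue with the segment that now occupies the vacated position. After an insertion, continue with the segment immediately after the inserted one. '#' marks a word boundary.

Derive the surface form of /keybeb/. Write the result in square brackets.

[kybab]

Rule 1 Stop Lenition: no change — [keybeb]
Rule 2 Medial Vowel Deletion: [keybeb] → [kybb]
Rule 3 Vowel Epenthesis: [kybb] → [kybab]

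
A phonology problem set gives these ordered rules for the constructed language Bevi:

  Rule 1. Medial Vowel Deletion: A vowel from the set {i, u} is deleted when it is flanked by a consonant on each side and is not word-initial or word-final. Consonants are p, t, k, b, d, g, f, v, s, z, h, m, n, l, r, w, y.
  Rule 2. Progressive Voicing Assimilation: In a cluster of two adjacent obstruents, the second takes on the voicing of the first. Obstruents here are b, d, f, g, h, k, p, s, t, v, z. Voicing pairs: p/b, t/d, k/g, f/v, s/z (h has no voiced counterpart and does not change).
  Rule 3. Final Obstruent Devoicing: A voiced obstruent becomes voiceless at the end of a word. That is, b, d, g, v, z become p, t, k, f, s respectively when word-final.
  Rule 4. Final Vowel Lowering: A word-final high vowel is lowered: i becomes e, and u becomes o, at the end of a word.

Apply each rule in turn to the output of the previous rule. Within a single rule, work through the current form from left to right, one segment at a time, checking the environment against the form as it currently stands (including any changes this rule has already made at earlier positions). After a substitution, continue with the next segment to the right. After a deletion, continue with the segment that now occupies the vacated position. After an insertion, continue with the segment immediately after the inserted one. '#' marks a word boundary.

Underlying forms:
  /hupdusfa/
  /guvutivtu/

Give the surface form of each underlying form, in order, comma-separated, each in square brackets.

/hupdusfa/:
  Rule 1 Medial Vowel Deletion: [hupdusfa] → [hpdsfa]
  Rule 2 Progressive Voicing Assimilation: [hpdsfa] → [hptsfa]
  Rule 3 Final Obstruent Devoicing: no change — [hptsfa]
  Rule 4 Final Vowel Lowering: no change — [hptsfa]
/guvutivtu/:
  Rule 1 Medial Vowel Deletion: [guvutivtu] → [gvtvtu]
  Rule 2 Progressive Voicing Assimilation: [gvtvtu] → [gvdvdu]
  Rule 3 Final Obstruent Devoicing: no change — [gvdvdu]
  Rule 4 Final Vowel Lowering: [gvdvdu] → [gvdvdo]

[hptsfa], [gvdvdo]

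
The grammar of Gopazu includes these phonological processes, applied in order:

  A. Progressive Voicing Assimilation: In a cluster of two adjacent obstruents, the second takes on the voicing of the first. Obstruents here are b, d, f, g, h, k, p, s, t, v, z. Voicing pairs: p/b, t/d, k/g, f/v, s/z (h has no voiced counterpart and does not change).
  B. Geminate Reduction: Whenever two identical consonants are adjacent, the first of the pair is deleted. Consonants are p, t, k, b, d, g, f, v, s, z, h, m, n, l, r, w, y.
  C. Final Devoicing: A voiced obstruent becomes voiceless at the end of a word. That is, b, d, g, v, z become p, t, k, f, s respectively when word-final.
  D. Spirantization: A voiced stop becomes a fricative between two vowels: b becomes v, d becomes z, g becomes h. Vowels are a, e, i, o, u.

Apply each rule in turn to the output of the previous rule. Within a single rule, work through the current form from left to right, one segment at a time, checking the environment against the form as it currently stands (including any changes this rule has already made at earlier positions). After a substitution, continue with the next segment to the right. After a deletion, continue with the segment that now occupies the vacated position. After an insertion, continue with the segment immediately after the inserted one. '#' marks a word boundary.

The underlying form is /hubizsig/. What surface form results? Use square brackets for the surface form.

A Progressive Voicing Assimilation: [hubizsig] → [hubizzig]
B Geminate Reduction: [hubizzig] → [hubizig]
C Final Devoicing: [hubizig] → [hubizik]
D Spirantization: [hubizik] → [huvizik]

[huvizik]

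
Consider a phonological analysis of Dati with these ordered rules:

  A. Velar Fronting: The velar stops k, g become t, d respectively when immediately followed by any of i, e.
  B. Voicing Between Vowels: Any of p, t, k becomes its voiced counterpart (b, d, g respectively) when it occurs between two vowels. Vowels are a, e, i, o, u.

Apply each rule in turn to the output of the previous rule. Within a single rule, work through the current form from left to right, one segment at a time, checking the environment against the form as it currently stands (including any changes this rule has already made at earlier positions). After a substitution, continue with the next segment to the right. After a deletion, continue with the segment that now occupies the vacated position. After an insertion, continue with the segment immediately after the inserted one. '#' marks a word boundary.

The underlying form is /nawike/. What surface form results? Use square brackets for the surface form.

A Velar Fronting: [nawike] → [nawite]
B Voicing Between Vowels: [nawite] → [nawide]

[nawide]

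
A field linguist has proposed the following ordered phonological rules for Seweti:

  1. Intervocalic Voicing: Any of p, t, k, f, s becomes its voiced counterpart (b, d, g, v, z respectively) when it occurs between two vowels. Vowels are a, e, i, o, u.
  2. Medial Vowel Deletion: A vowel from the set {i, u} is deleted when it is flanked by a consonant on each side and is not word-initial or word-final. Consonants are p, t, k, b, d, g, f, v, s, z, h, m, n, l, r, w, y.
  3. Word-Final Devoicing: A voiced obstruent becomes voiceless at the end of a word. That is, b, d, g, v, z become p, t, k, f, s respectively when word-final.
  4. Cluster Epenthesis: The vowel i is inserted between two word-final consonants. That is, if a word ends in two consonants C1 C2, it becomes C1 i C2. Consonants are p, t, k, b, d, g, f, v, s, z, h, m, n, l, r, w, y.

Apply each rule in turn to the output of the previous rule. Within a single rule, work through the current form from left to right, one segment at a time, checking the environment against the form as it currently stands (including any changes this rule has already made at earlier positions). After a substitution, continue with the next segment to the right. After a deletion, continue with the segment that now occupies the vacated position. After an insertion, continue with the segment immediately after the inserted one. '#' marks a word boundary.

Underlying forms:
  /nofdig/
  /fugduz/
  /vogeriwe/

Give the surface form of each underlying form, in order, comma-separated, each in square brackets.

/nofdig/:
  1 Intervocalic Voicing: no change — [nofdig]
  2 Medial Vowel Deletion: [nofdig] → [nofdg]
  3 Word-Final Devoicing: [nofdg] → [nofdk]
  4 Cluster Epenthesis: [nofdk] → [nofdik]
/fugduz/:
  1 Intervocalic Voicing: no change — [fugduz]
  2 Medial Vowel Deletion: [fugduz] → [fgdz]
  3 Word-Final Devoicing: [fgdz] → [fgds]
  4 Cluster Epenthesis: [fgds] → [fgdis]
/vogeriwe/:
  1 Intervocalic Voicing: no change — [vogeriwe]
  2 Medial Vowel Deletion: [vogeriwe] → [vogerwe]
  3 Word-Final Devoicing: no change — [vogerwe]
  4 Cluster Epenthesis: no change — [vogerwe]

[nofdik], [fgdis], [vogerwe]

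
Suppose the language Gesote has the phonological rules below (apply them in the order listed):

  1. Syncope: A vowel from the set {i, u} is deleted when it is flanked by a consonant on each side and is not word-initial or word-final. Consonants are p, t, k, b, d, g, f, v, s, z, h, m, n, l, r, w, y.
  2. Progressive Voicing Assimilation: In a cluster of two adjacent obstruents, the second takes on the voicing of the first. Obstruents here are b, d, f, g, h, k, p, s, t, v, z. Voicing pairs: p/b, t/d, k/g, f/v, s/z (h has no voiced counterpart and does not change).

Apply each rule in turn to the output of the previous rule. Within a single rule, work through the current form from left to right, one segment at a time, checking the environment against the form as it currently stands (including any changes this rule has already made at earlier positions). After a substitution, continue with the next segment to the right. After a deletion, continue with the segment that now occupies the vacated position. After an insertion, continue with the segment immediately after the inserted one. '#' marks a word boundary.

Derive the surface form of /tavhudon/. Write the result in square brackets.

1 Syncope: [tavhudon] → [tavhdon]
2 Progressive Voicing Assimilation: [tavhdon] → [tavhton]

[tavhton]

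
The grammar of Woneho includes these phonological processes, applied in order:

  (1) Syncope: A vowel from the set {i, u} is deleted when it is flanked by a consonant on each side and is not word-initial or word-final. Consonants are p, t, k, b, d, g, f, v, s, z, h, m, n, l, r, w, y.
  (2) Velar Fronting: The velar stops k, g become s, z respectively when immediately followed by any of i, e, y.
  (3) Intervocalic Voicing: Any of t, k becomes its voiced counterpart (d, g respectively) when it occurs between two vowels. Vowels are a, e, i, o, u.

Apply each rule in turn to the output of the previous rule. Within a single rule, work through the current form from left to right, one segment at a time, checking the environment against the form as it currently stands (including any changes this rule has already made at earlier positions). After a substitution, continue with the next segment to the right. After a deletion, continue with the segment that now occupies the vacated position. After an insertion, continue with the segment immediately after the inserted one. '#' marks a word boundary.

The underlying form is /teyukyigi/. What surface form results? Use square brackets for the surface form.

[teysyzi]

(1) Syncope: [teyukyigi] → [teykygi]
(2) Velar Fronting: [teykygi] → [teysyzi]
(3) Intervocalic Voicing: no change — [teysyzi]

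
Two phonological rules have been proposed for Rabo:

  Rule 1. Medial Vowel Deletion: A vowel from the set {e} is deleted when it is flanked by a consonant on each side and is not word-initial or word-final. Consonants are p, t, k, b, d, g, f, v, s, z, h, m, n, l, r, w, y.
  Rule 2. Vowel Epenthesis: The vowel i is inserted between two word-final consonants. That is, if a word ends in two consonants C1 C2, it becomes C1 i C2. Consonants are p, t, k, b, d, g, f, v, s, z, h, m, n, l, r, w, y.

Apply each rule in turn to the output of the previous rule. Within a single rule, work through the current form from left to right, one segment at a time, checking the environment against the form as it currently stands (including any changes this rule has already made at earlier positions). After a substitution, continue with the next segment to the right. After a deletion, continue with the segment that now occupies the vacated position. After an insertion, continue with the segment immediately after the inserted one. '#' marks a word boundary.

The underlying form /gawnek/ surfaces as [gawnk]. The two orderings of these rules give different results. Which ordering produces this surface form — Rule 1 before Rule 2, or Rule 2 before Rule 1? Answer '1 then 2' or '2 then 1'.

Order 1 then 2:
  1 Medial Vowel Deletion: [gawnek] → [gawnk]
  2 Vowel Epenthesis: [gawnk] → [gawnik]
  result: [gawnik]
Order 2 then 1:
  2 Vowel Epenthesis: no change — [gawnek]
  1 Medial Vowel Deletion: [gawnek] → [gawnk]
  result: [gawnk]

2 then 1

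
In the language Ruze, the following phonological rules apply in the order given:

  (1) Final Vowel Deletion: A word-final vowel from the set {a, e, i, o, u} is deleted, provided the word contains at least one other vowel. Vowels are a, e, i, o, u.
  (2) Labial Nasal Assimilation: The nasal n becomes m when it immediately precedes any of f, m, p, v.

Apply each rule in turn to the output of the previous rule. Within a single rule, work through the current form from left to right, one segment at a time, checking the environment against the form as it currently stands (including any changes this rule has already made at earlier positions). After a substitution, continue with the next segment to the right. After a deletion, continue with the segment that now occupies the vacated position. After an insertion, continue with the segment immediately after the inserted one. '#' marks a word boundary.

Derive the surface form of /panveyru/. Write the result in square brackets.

(1) Final Vowel Deletion: [panveyru] → [panveyr]
(2) Labial Nasal Assimilation: [panveyr] → [pamveyr]

[pamveyr]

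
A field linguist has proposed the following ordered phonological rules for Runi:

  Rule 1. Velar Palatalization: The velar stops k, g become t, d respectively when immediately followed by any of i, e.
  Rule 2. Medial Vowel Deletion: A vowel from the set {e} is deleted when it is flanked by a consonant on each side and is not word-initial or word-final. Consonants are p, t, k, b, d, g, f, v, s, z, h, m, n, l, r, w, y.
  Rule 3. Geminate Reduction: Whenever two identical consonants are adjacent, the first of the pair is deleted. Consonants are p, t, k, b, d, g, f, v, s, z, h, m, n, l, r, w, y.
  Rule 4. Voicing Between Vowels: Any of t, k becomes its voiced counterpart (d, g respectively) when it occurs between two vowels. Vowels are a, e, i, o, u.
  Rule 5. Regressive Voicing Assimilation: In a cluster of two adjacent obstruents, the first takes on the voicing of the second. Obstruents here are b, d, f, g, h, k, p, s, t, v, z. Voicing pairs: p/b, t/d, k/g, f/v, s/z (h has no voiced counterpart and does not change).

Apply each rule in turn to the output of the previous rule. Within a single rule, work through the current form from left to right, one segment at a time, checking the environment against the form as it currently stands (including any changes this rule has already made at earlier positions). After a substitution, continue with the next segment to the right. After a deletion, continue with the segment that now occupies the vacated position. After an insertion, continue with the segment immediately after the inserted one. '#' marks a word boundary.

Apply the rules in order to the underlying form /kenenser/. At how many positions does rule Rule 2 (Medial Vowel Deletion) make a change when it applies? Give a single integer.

3

Rule 1 Velar Palatalization: [kenenser] → [tenenser]
Rule 2 Medial Vowel Deletion: [tenenser] → [tnnsr]
Rule 3 Geminate Reduction: [tnnsr] → [tnsr]
Rule 4 Voicing Between Vowels: no change — [tnsr]
Rule 5 Regressive Voicing Assimilation: no change — [tnsr]
Rule Rule 2 changed 3 position(s).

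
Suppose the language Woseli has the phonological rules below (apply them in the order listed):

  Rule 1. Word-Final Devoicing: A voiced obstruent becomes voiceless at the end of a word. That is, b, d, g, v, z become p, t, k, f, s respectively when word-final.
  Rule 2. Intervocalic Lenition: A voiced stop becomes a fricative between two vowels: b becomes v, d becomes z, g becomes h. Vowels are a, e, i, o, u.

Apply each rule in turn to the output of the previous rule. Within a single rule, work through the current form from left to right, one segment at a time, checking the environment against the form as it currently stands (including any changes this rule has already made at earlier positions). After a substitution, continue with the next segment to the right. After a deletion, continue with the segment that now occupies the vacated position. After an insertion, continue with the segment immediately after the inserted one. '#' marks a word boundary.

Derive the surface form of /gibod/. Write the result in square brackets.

[givot]

Rule 1 Word-Final Devoicing: [gibod] → [gibot]
Rule 2 Intervocalic Lenition: [gibot] → [givot]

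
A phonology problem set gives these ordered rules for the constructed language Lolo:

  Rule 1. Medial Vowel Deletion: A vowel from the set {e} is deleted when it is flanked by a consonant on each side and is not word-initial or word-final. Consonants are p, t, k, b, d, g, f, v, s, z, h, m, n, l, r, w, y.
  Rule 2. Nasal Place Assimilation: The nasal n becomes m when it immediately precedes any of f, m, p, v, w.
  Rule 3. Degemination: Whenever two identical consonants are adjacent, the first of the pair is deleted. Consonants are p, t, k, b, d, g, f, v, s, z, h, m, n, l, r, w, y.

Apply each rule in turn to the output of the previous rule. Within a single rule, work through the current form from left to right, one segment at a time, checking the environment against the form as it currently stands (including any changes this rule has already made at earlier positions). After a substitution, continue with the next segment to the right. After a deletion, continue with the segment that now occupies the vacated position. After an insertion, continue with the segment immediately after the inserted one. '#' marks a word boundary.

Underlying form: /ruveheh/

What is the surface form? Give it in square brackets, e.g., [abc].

Rule 1 Medial Vowel Deletion: [ruveheh] → [ruvhh]
Rule 2 Nasal Place Assimilation: no change — [ruvhh]
Rule 3 Degemination: [ruvhh] → [ruvh]

[ruvh]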